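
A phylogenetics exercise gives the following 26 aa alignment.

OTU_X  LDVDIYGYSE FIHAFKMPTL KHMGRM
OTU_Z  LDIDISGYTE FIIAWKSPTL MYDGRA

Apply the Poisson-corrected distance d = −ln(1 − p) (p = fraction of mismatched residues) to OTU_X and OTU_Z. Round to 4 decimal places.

0.4855

The sequences differ at positions 3 (V/I), 6 (Y/S), 9 (S/T), 13 (H/I), 15 (F/W), 17 (M/S), 21 (K/M), 22 (H/Y), 23 (M/D), 26 (M/A).
p = 10/26 = 0.384615.
d = −ln(1 − 0.384615) = −ln(0.615385) = 0.4855.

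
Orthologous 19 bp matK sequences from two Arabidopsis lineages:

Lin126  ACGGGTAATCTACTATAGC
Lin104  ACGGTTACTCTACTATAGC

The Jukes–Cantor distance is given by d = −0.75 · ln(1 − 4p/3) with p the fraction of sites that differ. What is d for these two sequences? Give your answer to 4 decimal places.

Differing sites — 5:G/T; 8:A/C.
p = 2/19 = 0.105263.
d = −0.75 · ln(1 − (4/3)·0.105263) = −0.75 · ln(0.859649) = −0.75 · (-0.151231) = 0.1134.

0.1134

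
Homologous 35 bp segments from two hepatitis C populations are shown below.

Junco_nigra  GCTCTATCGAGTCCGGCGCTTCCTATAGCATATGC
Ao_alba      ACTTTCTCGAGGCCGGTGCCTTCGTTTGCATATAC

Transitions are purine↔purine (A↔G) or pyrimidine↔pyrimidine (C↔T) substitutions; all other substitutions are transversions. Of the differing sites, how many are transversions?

5

Mismatches occur at site 1 (G→A, transition), site 4 (C→T, transition), site 6 (A→C, transversion), site 12 (T→G, transversion), site 17 (C→T, transition), site 20 (T→C, transition), site 22 (C→T, transition), site 24 (T→G, transversion), site 25 (A→T, transversion), site 27 (A→T, transversion), site 34 (G→A, transition).
Of the 11 differences, 6 transitions and 5 transversions, so the answer is 5.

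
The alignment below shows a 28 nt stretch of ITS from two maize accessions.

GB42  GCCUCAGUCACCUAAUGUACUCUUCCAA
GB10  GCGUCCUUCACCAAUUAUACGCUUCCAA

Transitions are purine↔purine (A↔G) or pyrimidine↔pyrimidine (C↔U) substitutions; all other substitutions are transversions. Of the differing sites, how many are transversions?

6

Differing sites — 3:C/G (Tv); 6:A/C (Tv); 7:G/U (Tv); 13:U/A (Tv); 15:A/U (Tv); 17:G/A (Ti); 21:U/G (Tv).
Of the 7 differences, 1 transition and 6 transversions, so the answer is 6.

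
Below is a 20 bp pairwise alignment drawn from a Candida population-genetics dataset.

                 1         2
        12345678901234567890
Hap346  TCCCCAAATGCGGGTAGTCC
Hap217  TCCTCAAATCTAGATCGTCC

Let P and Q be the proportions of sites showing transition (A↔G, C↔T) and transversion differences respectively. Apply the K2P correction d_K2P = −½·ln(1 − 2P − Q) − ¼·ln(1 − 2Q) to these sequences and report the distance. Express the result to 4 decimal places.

Differing sites — 4:C/T (Ti); 10:G/C (Tv); 11:C/T (Ti); 12:G/A (Ti); 14:G/A (Ti); 16:A/C (Tv).
Of the 6 differences, 4 transitions and 2 transversions over 20 sites: P = 4/20 = 0.200000, Q = 2/20 = 0.100000.
d = −0.5·ln(0.500000) − 0.25·ln(0.800000) = −0.5·(-0.693147) − 0.25·(-0.223144) = 0.4024.

0.4024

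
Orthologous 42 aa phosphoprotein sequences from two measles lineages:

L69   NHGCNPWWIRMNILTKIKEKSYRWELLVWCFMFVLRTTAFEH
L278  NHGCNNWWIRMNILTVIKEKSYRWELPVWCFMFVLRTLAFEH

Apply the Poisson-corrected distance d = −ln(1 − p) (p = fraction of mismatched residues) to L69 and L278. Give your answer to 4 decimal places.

0.1001

The sequences differ at positions 6 (P/N), 16 (K/V), 27 (L/P), 38 (T/L).
p = 4/42 = 0.095238.
d = −ln(1 − 0.095238) = −ln(0.904762) = 0.1001.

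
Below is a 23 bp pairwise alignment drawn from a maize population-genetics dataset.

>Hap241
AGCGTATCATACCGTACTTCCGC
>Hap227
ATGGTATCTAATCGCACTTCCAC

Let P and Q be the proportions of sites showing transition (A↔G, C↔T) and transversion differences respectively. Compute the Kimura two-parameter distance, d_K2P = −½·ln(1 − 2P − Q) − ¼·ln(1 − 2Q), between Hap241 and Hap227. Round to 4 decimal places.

The sequences differ at positions 2 (G/T, transversion), 3 (C/G, transversion), 9 (A/T, transversion), 10 (T/A, transversion), 12 (C/T, transition), 15 (T/C, transition), 22 (G/A, transition).
Of the 7 differences, 3 transitions and 4 transversions over 23 sites: P = 3/23 = 0.130435, Q = 4/23 = 0.173913.
d = −0.5·ln(0.565217) − 0.25·ln(0.652174) = −0.5·(-0.570546) − 0.25·(-0.427444) = 0.3921.

0.3921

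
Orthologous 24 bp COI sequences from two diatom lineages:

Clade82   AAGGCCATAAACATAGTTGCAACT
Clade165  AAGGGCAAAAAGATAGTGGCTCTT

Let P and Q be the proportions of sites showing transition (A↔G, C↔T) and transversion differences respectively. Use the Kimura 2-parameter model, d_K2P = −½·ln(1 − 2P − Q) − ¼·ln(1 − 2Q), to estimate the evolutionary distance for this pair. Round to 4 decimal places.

Mismatches occur at site 5 (C→G, transversion), site 8 (T→A, transversion), site 12 (C→G, transversion), site 18 (T→G, transversion), site 21 (A→T, transversion), site 22 (A→C, transversion), site 23 (C→T, transition).
Of the 7 differences, 1 transition and 6 transversions over 24 sites: P = 1/24 = 0.041667, Q = 6/24 = 0.250000.
d = −0.5·ln(0.666666) − 0.25·ln(0.500000) = −0.5·(-0.405466) − 0.25·(-0.693147) = 0.3760.

0.3760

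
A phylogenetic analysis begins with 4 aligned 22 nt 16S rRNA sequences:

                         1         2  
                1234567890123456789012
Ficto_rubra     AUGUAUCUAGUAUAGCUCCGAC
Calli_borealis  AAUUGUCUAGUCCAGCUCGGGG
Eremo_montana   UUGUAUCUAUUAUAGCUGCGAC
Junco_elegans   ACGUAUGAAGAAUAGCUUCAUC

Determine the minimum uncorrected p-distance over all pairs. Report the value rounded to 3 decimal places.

0.136

Pairwise Hamming distances:
  Ficto_rubra vs Calli_borealis: 8
  Ficto_rubra vs Eremo_montana: 3
  Ficto_rubra vs Junco_elegans: 7
  Calli_borealis vs Eremo_montana: 11
  Calli_borealis vs Junco_elegans: 13
  Eremo_montana vs Junco_elegans: 9
The smallest is 3 mismatches, between Ficto_rubra and Eremo_montana; p = 3/22 = 0.136.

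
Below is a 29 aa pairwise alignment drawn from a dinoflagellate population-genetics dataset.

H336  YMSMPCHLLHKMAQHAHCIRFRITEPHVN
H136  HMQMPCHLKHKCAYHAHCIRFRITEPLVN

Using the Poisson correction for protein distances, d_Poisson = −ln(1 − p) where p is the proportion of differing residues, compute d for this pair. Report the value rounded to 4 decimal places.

0.2318

The sequences differ at positions 1 (Y/H), 3 (S/Q), 9 (L/K), 12 (M/C), 14 (Q/Y), 27 (H/L).
p = 6/29 = 0.206897.
d = −ln(1 − 0.206897) = −ln(0.793103) = 0.2318.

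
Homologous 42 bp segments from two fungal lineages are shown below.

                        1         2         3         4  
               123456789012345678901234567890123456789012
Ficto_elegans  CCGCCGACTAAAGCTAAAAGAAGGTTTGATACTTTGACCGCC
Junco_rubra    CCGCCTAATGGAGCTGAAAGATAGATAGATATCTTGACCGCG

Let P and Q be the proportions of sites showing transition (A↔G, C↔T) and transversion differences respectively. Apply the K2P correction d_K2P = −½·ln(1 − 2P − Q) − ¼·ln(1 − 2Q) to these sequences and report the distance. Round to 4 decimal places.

0.3639

Differing sites — 6:G/T (Tv); 8:C/A (Tv); 10:A/G (Ti); 11:A/G (Ti); 16:A/G (Ti); 22:A/T (Tv); 23:G/A (Ti); 25:T/A (Tv); 27:T/A (Tv); 32:C/T (Ti); 33:T/C (Ti); 42:C/G (Tv).
Of the 12 differences, 6 transitions and 6 transversions over 42 sites: P = 6/42 = 0.142857, Q = 6/42 = 0.142857.
d = −0.5·ln(0.571429) − 0.25·ln(0.714286) = −0.5·(-0.559615) − 0.25·(-0.336472) = 0.3639.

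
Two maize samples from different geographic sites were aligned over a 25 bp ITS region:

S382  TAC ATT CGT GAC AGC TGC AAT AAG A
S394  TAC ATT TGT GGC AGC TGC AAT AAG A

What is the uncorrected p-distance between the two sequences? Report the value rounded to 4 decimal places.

The sequences differ at positions 7 (C/T), 11 (A/G).
There are 2 differences over 25 sites, so p = 2/25 = 0.0800.

0.0800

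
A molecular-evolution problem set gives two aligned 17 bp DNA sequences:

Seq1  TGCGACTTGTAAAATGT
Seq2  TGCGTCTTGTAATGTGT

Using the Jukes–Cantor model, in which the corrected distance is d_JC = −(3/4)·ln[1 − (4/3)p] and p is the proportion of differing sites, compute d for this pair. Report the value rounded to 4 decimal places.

The sequences differ at positions 5 (A/T), 13 (A/T), 14 (A/G).
p = 3/17 = 0.176471.
d = −0.75 · ln(1 − (4/3)·0.176471) = −0.75 · ln(0.764705) = −0.75 · (-0.268265) = 0.2012.

0.2012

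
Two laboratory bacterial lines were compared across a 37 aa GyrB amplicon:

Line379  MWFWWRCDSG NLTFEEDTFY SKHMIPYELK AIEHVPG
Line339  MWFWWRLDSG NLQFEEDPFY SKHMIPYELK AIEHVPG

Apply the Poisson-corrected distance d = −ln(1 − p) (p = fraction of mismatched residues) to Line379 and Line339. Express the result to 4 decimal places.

Mismatches occur at site 7 (C↔L), site 13 (T↔Q), site 18 (T↔P).
p = 3/37 = 0.081081.
d = −ln(1 − 0.081081) = −ln(0.918919) = 0.0846.

0.0846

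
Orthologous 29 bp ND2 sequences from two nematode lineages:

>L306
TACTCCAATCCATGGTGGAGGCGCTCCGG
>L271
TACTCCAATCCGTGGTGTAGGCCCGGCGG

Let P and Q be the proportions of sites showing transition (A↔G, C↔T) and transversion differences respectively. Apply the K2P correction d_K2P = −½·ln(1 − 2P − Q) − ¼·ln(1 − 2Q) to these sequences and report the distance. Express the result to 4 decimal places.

0.1966

Differing sites — 12:A/G (Ti); 18:G/T (Tv); 23:G/C (Tv); 25:T/G (Tv); 26:C/G (Tv).
Of the 5 differences, 1 transition and 4 transversions over 29 sites: P = 1/29 = 0.034483, Q = 4/29 = 0.137931.
d = −0.5·ln(0.793103) − 0.25·ln(0.724138) = −0.5·(-0.231802) − 0.25·(-0.322773) = 0.1966.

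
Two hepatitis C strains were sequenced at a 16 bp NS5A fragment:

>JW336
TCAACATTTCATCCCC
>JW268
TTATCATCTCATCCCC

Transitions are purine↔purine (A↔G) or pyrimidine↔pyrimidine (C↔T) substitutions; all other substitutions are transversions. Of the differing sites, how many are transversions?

1

The sequences differ at positions 2 (C/T, transition), 4 (A/T, transversion), 8 (T/C, transition).
Of the 3 differences, 2 transitions and 1 transversion, so the answer is 1.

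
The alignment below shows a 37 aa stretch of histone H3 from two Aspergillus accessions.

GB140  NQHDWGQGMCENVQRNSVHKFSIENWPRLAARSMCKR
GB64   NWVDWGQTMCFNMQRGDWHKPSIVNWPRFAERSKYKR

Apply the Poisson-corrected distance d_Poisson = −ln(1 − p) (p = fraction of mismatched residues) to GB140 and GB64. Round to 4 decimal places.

0.4754

Mismatches occur at site 2 (Q→W), site 3 (H→V), site 8 (G→T), site 11 (E→F), site 13 (V→M), site 16 (N→G), site 17 (S→D), site 18 (V→W), site 21 (F→P), site 24 (E→V), site 29 (L→F), site 31 (A→E), site 34 (M→K), site 35 (C→Y).
p = 14/37 = 0.378378.
d = −ln(1 − 0.378378) = −ln(0.621622) = 0.4754.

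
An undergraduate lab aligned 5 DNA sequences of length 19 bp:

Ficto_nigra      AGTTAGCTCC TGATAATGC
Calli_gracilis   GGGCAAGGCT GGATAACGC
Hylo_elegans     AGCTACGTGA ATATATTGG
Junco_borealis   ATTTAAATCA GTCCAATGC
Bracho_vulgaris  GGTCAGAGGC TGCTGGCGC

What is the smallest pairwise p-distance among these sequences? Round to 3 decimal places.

Pairwise Hamming distances:
  Ficto_nigra vs Calli_gracilis: 9
  Ficto_nigra vs Hylo_elegans: 9
  Ficto_nigra vs Junco_borealis: 8
  Ficto_nigra vs Bracho_vulgaris: 9
  Calli_gracilis vs Hylo_elegans: 12
  Calli_gracilis vs Junco_borealis: 11
  Calli_gracilis vs Bracho_vulgaris: 9
  Hylo_elegans vs Junco_borealis: 10
  Hylo_elegans vs Bracho_vulgaris: 14
  Junco_borealis vs Bracho_vulgaris: 13
The smallest is 8 mismatches, between Ficto_nigra and Junco_borealis; p = 8/19 = 0.421.

0.421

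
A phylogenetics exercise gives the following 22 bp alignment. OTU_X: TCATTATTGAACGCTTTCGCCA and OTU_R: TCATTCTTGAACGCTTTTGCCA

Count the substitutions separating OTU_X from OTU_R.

2

The sequences differ at positions 6 (A/C), 18 (C/T).
That gives 2 mismatches out of 22 aligned sites, so the Hamming distance is 2.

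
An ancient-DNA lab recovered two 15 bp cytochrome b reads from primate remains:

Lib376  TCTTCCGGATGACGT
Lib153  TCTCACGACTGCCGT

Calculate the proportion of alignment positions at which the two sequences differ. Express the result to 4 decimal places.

0.3333

Mismatches occur at site 4 (T↔C), site 5 (C↔A), site 8 (G↔A), site 9 (A↔C), site 12 (A↔C).
There are 5 differences over 15 sites, so p = 5/15 = 0.3333.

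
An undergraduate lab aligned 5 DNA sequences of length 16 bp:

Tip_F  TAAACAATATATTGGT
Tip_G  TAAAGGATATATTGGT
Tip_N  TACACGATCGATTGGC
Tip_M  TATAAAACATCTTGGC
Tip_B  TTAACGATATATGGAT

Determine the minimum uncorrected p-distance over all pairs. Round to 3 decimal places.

Pairwise Hamming distances:
  Tip_F vs Tip_G: 2
  Tip_F vs Tip_N: 5
  Tip_F vs Tip_M: 5
  Tip_F vs Tip_B: 4
  Tip_G vs Tip_N: 5
  Tip_G vs Tip_M: 6
  Tip_G vs Tip_B: 4
  Tip_N vs Tip_M: 7
  Tip_N vs Tip_B: 7
  Tip_M vs Tip_B: 9
The smallest is 2 mismatches, between Tip_F and Tip_G; p = 2/16 = 0.125.

0.125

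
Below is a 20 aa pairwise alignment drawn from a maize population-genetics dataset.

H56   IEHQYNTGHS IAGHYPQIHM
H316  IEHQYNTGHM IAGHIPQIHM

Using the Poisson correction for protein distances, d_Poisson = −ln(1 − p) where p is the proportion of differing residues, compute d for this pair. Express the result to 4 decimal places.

The sequences differ at positions 10 (S/M), 15 (Y/I).
p = 2/20 = 0.100000.
d = −ln(1 − 0.100000) = −ln(0.900000) = 0.1054.

0.1054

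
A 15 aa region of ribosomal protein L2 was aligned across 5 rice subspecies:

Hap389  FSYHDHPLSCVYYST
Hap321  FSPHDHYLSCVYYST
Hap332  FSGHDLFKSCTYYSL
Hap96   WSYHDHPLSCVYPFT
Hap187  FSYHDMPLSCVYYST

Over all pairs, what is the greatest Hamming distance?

9

Pairwise Hamming distances:
  Hap389 vs Hap321: 2
  Hap389 vs Hap332: 6
  Hap389 vs Hap96: 3
  Hap389 vs Hap187: 1
  Hap321 vs Hap332: 6
  Hap321 vs Hap96: 5
  Hap321 vs Hap187: 3
  Hap332 vs Hap96: 9
  Hap332 vs Hap187: 6
  Hap96 vs Hap187: 4
The largest is 9, between Hap332 and Hap96.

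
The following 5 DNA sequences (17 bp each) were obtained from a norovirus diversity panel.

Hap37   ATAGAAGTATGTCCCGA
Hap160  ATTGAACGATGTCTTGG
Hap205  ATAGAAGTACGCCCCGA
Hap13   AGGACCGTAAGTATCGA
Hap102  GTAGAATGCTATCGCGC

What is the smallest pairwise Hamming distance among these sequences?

Pairwise Hamming distances:
  Hap37 vs Hap160: 6
  Hap37 vs Hap205: 2
  Hap37 vs Hap13: 8
  Hap37 vs Hap102: 7
  Hap160 vs Hap205: 8
  Hap160 vs Hap13: 11
  Hap160 vs Hap102: 8
  Hap205 vs Hap13: 9
  Hap205 vs Hap102: 9
  Hap13 vs Hap102: 14
The smallest is 2, between Hap37 and Hap205.

2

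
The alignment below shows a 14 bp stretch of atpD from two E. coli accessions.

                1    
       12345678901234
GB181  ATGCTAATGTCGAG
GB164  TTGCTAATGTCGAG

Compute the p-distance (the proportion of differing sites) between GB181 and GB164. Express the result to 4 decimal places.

0.0714

Differing sites — 1:A/T.
There are 1 differences over 14 sites, so p = 1/14 = 0.0714.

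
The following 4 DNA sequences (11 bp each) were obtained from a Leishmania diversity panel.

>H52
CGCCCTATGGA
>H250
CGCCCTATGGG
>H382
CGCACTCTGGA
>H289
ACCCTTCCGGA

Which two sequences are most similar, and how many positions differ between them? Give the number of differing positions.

Pairwise Hamming distances:
  H52 vs H250: 1
  H52 vs H382: 2
  H52 vs H289: 5
  H250 vs H382: 3
  H250 vs H289: 6
  H382 vs H289: 5
The smallest is 1, between H52 and H250.

1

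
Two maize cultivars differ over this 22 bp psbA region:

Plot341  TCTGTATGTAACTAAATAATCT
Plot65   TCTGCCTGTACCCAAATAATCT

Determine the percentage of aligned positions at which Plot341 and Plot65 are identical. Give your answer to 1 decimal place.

The sequences differ at positions 5 (T/C), 6 (A/C), 11 (A/C), 13 (T/C).
18 of the 22 sites match, so the percent identity is 18/22 × 100 = 81.8%.

81.8%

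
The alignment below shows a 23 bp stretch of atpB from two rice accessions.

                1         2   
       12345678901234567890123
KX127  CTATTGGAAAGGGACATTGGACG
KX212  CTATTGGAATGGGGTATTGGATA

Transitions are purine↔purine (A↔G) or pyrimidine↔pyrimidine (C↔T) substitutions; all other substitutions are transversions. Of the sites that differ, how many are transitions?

Differing sites — 10:A/T (Tv); 14:A/G (Ti); 15:C/T (Ti); 22:C/T (Ti); 23:G/A (Ti).
Of the 5 differences, 4 transitions and 1 transversion, so the answer is 4.

4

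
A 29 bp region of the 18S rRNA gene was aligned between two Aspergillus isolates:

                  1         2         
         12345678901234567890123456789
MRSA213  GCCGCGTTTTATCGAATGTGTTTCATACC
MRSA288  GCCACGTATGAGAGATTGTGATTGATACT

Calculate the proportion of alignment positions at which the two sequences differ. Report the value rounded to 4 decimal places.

The sequences differ at positions 4 (G/A), 8 (T/A), 10 (T/G), 12 (T/G), 13 (C/A), 16 (A/T), 21 (T/A), 24 (C/G), 29 (C/T).
There are 9 differences over 29 sites, so p = 9/29 = 0.3103.

0.3103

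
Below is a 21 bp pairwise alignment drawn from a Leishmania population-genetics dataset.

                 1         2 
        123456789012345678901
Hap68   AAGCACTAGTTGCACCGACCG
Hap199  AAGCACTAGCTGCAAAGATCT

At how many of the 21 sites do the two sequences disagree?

5

Differing sites — 10:T/C; 15:C/A; 16:C/A; 19:C/T; 21:G/T.
That gives 5 mismatches out of 21 aligned sites, so the Hamming distance is 5.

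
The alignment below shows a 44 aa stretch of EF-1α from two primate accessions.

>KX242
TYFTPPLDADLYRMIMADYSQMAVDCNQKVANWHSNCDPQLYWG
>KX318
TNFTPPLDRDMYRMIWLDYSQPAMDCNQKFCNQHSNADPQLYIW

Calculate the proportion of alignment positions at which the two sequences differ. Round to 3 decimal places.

Mismatches occur at site 2 (Y↔N), site 9 (A↔R), site 11 (L↔M), site 16 (M↔W), site 17 (A↔L), site 22 (M↔P), site 24 (V↔M), site 30 (V↔F), site 31 (A↔C), site 33 (W↔Q), site 37 (C↔A), site 43 (W↔I), site 44 (G↔W).
There are 13 differences over 44 sites, so p = 13/44 = 0.295.

0.295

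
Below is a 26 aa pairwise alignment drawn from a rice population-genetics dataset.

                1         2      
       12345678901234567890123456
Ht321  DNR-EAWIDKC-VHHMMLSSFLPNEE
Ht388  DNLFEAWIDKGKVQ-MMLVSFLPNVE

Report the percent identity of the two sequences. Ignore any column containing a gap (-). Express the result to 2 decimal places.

78.26%

Excluding the 3 gap columns leaves 23 comparable sites.
The sequences differ at positions 3 (R/L), 11 (C/G), 14 (H/Q), 19 (S/V), 25 (E/V).
18 of the 23 comparable sites match, so the percent identity is 18/23 × 100 = 78.26%.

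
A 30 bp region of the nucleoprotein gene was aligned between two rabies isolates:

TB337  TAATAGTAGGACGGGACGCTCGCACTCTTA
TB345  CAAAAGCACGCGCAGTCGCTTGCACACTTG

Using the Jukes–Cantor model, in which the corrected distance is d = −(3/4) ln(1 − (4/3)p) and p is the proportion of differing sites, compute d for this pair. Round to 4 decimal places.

Differing sites — 1:T/C; 4:T/A; 7:T/C; 9:G/C; 11:A/C; 12:C/G; 13:G/C; 14:G/A; 16:A/T; 21:C/T; 26:T/A; 30:A/G.
p = 12/30 = 0.400000.
d = −0.75 · ln(1 − (4/3)·0.400000) = −0.75 · ln(0.466667) = −0.75 · (-0.762139) = 0.5716.

0.5716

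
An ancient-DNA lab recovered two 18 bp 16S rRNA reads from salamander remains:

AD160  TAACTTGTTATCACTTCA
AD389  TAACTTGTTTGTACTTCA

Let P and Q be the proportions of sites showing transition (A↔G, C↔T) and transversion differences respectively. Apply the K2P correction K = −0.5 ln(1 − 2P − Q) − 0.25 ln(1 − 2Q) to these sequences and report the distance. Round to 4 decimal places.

Differing sites — 10:A/T (Tv); 11:T/G (Tv); 12:C/T (Ti).
Of the 3 differences, 1 transition and 2 transversions over 18 sites: P = 1/18 = 0.055556, Q = 2/18 = 0.111111.
d = −0.5·ln(0.777777) − 0.25·ln(0.777778) = −0.5·(-0.251315) − 0.25·(-0.251314) = 0.1885.

0.1885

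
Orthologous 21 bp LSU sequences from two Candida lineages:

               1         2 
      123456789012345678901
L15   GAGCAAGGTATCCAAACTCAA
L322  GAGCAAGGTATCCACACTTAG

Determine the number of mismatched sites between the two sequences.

Differing sites — 15:A/C; 19:C/T; 21:A/G.
That gives 3 mismatches out of 21 aligned sites, so the Hamming distance is 3.

3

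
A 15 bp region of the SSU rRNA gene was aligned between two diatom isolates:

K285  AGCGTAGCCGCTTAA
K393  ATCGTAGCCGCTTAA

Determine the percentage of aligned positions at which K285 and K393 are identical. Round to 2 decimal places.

The sequences differ at position 2 (G/T).
14 of the 15 sites match, so the percent identity is 14/15 × 100 = 93.33%.

93.33%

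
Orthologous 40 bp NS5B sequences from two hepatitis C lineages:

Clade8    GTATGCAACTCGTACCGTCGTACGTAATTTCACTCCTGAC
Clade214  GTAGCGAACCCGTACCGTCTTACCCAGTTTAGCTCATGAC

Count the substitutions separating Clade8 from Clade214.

11

The sequences differ at positions 4 (T/G), 5 (G/C), 6 (C/G), 10 (T/C), 20 (G/T), 24 (G/C), 25 (T/C), 27 (A/G), 31 (C/A), 32 (A/G), 36 (C/A).
That gives 11 mismatches out of 40 aligned sites, so the Hamming distance is 11.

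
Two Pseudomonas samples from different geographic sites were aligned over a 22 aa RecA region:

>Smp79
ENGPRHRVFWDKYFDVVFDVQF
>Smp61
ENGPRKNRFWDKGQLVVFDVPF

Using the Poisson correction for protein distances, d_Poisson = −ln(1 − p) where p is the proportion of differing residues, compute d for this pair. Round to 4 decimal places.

Mismatches occur at site 6 (H→K), site 7 (R→N), site 8 (V→R), site 13 (Y→G), site 14 (F→Q), site 15 (D→L), site 21 (Q→P).
p = 7/22 = 0.318182.
d = −ln(1 − 0.318182) = −ln(0.681818) = 0.3830.

0.3830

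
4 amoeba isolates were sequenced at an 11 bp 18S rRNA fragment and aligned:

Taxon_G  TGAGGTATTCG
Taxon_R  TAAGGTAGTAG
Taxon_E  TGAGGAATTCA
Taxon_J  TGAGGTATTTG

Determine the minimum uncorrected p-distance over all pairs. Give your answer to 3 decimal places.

0.091

Pairwise Hamming distances:
  Taxon_G vs Taxon_R: 3
  Taxon_G vs Taxon_E: 2
  Taxon_G vs Taxon_J: 1
  Taxon_R vs Taxon_E: 5
  Taxon_R vs Taxon_J: 3
  Taxon_E vs Taxon_J: 3
The smallest is 1 mismatch, between Taxon_G and Taxon_J; p = 1/11 = 0.091.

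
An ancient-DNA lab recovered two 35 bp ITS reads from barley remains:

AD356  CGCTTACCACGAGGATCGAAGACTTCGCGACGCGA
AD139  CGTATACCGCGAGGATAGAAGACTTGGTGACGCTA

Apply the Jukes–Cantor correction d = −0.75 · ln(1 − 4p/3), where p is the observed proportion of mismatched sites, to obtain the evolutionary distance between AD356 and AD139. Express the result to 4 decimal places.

0.2326

Mismatches occur at site 3 (C↔T), site 4 (T↔A), site 9 (A↔G), site 17 (C↔A), site 26 (C↔G), site 28 (C↔T), site 34 (G↔T).
p = 7/35 = 0.200000.
d = −0.75 · ln(1 − (4/3)·0.200000) = −0.75 · ln(0.733333) = −0.75 · (-0.310155) = 0.2326.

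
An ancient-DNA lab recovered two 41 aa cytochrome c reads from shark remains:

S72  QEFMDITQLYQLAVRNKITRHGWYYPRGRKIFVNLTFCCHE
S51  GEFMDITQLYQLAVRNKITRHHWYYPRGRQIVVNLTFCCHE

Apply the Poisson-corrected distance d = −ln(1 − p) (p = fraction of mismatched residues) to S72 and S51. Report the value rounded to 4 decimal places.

Mismatches occur at site 1 (Q/G), site 22 (G/H), site 30 (K/Q), site 32 (F/V).
p = 4/41 = 0.097561.
d = −ln(1 − 0.097561) = −ln(0.902439) = 0.1027.

0.1027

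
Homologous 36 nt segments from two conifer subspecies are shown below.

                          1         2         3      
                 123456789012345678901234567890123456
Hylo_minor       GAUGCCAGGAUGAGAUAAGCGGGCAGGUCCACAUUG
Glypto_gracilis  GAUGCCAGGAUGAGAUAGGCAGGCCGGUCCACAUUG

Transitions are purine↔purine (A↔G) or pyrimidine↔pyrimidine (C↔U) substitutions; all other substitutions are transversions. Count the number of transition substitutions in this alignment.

2

The sequences differ at positions 18 (A/G, transition), 21 (G/A, transition), 25 (A/C, transversion).
Of the 3 differences, 2 transitions and 1 transversion, so the answer is 2.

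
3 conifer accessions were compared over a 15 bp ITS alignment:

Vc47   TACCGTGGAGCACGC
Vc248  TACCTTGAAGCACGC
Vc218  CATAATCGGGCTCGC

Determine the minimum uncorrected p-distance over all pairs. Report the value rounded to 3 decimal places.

0.133

Pairwise Hamming distances:
  Vc47 vs Vc248: 2
  Vc47 vs Vc218: 7
  Vc248 vs Vc218: 8
The smallest is 2 mismatches, between Vc47 and Vc248; p = 2/15 = 0.133.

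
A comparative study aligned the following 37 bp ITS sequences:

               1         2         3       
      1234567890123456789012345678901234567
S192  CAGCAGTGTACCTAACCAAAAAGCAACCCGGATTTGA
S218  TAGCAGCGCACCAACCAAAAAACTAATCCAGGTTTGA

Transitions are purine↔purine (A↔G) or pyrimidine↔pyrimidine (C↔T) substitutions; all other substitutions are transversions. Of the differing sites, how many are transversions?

4

Differing sites — 1:C/T (Ti); 7:T/C (Ti); 9:T/C (Ti); 13:T/A (Tv); 15:A/C (Tv); 17:C/A (Tv); 23:G/C (Tv); 24:C/T (Ti); 27:C/T (Ti); 30:G/A (Ti); 32:A/G (Ti).
Of the 11 differences, 7 transitions and 4 transversions, so the answer is 4.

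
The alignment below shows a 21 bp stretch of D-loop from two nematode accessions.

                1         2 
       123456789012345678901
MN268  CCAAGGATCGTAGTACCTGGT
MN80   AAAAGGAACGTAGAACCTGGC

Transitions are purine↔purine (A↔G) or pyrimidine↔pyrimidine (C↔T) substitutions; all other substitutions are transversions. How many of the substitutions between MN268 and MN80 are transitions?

Differing sites — 1:C/A (Tv); 2:C/A (Tv); 8:T/A (Tv); 14:T/A (Tv); 21:T/C (Ti).
Of the 5 differences, 1 transition and 4 transversions, so the answer is 1.

1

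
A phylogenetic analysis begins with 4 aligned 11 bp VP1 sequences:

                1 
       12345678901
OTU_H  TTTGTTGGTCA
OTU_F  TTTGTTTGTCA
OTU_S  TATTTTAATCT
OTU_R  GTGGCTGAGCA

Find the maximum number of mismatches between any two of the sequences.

8

Pairwise Hamming distances:
  OTU_H vs OTU_F: 1
  OTU_H vs OTU_S: 5
  OTU_H vs OTU_R: 5
  OTU_F vs OTU_S: 5
  OTU_F vs OTU_R: 6
  OTU_S vs OTU_R: 8
The largest is 8, between OTU_S and OTU_R.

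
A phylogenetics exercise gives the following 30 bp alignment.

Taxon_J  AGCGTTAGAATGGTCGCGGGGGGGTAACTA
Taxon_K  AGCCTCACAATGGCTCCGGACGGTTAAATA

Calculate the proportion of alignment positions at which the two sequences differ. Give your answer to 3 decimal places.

0.333

The sequences differ at positions 4 (G/C), 6 (T/C), 8 (G/C), 14 (T/C), 15 (C/T), 16 (G/C), 20 (G/A), 21 (G/C), 24 (G/T), 28 (C/A).
There are 10 differences over 30 sites, so p = 10/30 = 0.333.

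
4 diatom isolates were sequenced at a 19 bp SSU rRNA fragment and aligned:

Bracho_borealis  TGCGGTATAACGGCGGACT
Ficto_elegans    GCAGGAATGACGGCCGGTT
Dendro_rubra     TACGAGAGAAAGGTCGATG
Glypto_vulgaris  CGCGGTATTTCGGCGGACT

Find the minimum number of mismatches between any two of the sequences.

3

Pairwise Hamming distances:
  Bracho_borealis vs Ficto_elegans: 8
  Bracho_borealis vs Dendro_rubra: 9
  Bracho_borealis vs Glypto_vulgaris: 3
  Ficto_elegans vs Dendro_rubra: 11
  Ficto_elegans vs Glypto_vulgaris: 9
  Dendro_rubra vs Glypto_vulgaris: 12
The smallest is 3, between Bracho_borealis and Glypto_vulgaris.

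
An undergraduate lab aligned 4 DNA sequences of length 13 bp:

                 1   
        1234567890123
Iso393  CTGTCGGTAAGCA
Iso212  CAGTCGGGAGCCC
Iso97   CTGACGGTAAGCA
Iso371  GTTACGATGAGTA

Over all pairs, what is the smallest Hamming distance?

1

Pairwise Hamming distances:
  Iso393 vs Iso212: 5
  Iso393 vs Iso97: 1
  Iso393 vs Iso371: 6
  Iso212 vs Iso97: 6
  Iso212 vs Iso371: 11
  Iso97 vs Iso371: 5
The smallest is 1, between Iso393 and Iso97.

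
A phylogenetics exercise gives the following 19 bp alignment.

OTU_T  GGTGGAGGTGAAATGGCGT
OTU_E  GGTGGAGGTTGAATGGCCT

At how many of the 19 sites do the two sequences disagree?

3

Differing sites — 10:G/T; 11:A/G; 18:G/C.
That gives 3 mismatches out of 19 aligned sites, so the Hamming distance is 3.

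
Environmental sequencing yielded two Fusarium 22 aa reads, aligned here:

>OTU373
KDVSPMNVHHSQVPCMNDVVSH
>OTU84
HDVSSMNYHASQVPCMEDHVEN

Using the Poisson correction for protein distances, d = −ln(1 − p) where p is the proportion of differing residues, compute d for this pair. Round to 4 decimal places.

The sequences differ at positions 1 (K/H), 5 (P/S), 8 (V/Y), 10 (H/A), 17 (N/E), 19 (V/H), 21 (S/E), 22 (H/N).
p = 8/22 = 0.363636.
d = −ln(1 − 0.363636) = −ln(0.636364) = 0.4520.

0.4520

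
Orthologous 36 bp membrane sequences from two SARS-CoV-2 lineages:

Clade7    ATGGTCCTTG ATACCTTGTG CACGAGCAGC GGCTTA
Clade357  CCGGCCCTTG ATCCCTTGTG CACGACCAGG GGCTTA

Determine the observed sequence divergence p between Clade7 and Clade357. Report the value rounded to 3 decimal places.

0.167

Mismatches occur at site 1 (A→C), site 2 (T→C), site 5 (T→C), site 13 (A→C), site 26 (G→C), site 30 (C→G).
There are 6 differences over 36 sites, so p = 6/36 = 0.167.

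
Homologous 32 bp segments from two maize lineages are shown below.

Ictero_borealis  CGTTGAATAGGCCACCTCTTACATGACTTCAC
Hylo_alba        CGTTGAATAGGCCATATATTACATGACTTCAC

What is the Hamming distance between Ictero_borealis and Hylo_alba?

3

Mismatches occur at site 15 (C↔T), site 16 (C↔A), site 18 (C↔A).
That gives 3 mismatches out of 32 aligned sites, so the Hamming distance is 3.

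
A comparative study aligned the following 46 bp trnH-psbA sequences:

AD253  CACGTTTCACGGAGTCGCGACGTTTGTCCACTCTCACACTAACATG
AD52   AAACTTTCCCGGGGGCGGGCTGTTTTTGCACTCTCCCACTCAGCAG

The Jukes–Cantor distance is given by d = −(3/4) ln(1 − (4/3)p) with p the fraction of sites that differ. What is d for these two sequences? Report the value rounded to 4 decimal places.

The sequences differ at positions 1 (C/A), 3 (C/A), 4 (G/C), 9 (A/C), 13 (A/G), 15 (T/G), 18 (C/G), 20 (A/C), 21 (C/T), 26 (G/T), 28 (C/G), 36 (A/C), 41 (A/C), 43 (C/G), 44 (A/C), 45 (T/A).
p = 16/46 = 0.347826.
d = −0.75 · ln(1 − (4/3)·0.347826) = −0.75 · ln(0.536232) = −0.75 · (-0.623188) = 0.4674.

0.4674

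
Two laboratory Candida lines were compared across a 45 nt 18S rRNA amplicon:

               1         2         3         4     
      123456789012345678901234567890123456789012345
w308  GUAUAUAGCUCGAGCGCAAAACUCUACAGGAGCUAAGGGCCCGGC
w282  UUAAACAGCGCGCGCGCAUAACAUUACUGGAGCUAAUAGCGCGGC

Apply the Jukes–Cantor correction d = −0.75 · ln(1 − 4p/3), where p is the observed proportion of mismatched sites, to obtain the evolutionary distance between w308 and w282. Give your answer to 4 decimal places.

Mismatches occur at site 1 (G↔U), site 4 (U↔A), site 6 (U↔C), site 10 (U↔G), site 13 (A↔C), site 19 (A↔U), site 23 (U↔A), site 24 (C↔U), site 28 (A↔U), site 37 (G↔U), site 38 (G↔A), site 41 (C↔G).
p = 12/45 = 0.266667.
d = −0.75 · ln(1 − (4/3)·0.266667) = −0.75 · ln(0.644444) = −0.75 · (-0.439367) = 0.3295.

0.3295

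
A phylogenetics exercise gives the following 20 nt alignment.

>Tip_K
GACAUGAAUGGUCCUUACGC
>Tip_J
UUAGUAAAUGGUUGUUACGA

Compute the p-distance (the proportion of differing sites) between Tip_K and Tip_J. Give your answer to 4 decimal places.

0.4000

Mismatches occur at site 1 (G→U), site 2 (A→U), site 3 (C→A), site 4 (A→G), site 6 (G→A), site 13 (C→U), site 14 (C→G), site 20 (C→A).
There are 8 differences over 20 sites, so p = 8/20 = 0.4000.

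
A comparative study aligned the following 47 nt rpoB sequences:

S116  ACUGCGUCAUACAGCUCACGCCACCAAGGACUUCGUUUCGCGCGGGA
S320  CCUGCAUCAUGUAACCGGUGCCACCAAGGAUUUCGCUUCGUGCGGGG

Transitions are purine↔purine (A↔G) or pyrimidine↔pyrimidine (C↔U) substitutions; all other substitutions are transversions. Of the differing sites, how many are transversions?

The sequences differ at positions 1 (A/C, transversion), 6 (G/A, transition), 11 (A/G, transition), 12 (C/U, transition), 14 (G/A, transition), 16 (U/C, transition), 17 (C/G, transversion), 18 (A/G, transition), 19 (C/U, transition), 31 (C/U, transition), 36 (U/C, transition), 41 (C/U, transition), 47 (A/G, transition).
Of the 13 differences, 11 transitions and 2 transversions, so the answer is 2.

2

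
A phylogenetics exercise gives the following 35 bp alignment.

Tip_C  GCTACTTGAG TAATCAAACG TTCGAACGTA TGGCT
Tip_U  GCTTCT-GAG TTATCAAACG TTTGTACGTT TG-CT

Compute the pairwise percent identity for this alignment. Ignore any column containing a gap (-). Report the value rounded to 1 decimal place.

Excluding the 2 gap columns leaves 33 comparable sites.
Mismatches occur at site 4 (A↔T), site 12 (A↔T), site 23 (C↔T), site 25 (A↔T), site 30 (A↔T).
28 of the 33 comparable sites match, so the percent identity is 28/33 × 100 = 84.8%.

84.8%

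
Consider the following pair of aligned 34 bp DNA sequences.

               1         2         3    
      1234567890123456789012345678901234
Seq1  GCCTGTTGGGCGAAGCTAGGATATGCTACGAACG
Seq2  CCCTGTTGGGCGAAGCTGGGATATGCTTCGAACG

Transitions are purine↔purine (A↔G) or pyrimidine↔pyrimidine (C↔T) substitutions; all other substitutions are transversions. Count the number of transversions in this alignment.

Differing sites — 1:G/C (Tv); 18:A/G (Ti); 28:A/T (Tv).
Of the 3 differences, 1 transition and 2 transversions, so the answer is 2.

2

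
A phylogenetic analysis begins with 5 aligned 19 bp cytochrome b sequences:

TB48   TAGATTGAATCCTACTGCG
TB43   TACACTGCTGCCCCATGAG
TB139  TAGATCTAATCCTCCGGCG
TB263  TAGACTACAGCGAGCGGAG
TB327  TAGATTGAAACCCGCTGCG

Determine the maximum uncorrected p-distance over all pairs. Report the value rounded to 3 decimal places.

Pairwise Hamming distances:
  TB48 vs TB43: 9
  TB48 vs TB139: 4
  TB48 vs TB263: 9
  TB48 vs TB327: 3
  TB43 vs TB139: 11
  TB43 vs TB263: 8
  TB43 vs TB327: 8
  TB139 vs TB263: 9
  TB139 vs TB327: 6
  TB263 vs TB327: 8
The largest is 11 mismatches, between TB43 and TB139; p = 11/19 = 0.579.

0.579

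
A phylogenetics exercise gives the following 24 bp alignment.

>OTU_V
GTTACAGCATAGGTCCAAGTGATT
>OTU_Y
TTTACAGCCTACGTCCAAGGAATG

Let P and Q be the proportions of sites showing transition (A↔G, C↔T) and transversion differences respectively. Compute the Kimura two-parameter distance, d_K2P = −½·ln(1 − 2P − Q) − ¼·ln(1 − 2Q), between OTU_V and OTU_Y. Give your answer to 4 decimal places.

0.3072

Differing sites — 1:G/T (Tv); 9:A/C (Tv); 12:G/C (Tv); 20:T/G (Tv); 21:G/A (Ti); 24:T/G (Tv).
Of the 6 differences, 1 transition and 5 transversions over 24 sites: P = 1/24 = 0.041667, Q = 5/24 = 0.208333.
d = −0.5·ln(0.708333) − 0.25·ln(0.583334) = −0.5·(-0.344841) − 0.25·(-0.538995) = 0.3072.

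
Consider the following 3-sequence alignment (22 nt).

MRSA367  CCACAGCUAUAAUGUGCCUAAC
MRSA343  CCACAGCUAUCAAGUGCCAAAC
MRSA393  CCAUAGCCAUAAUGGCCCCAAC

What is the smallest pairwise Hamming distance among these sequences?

Pairwise Hamming distances:
  MRSA367 vs MRSA343: 3
  MRSA367 vs MRSA393: 5
  MRSA343 vs MRSA393: 7
The smallest is 3, between MRSA367 and MRSA343.

3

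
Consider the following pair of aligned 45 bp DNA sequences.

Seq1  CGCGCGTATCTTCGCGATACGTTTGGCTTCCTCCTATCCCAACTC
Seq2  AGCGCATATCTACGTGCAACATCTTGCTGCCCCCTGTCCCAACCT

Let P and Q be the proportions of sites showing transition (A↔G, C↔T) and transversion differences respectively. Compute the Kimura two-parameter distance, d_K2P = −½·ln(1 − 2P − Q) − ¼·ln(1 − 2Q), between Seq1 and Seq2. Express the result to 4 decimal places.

0.4131

Mismatches occur at site 1 (C/A, transversion), site 6 (G/A, transition), site 12 (T/A, transversion), site 15 (C/T, transition), site 17 (A/C, transversion), site 18 (T/A, transversion), site 21 (G/A, transition), site 23 (T/C, transition), site 25 (G/T, transversion), site 29 (T/G, transversion), site 32 (T/C, transition), site 36 (A/G, transition), site 44 (T/C, transition), site 45 (C/T, transition).
Of the 14 differences, 8 transitions and 6 transversions over 45 sites: P = 8/45 = 0.177778, Q = 6/45 = 0.133333.
d = −0.5·ln(0.511111) − 0.25·ln(0.733334) = −0.5·(-0.671168) − 0.25·(-0.310154) = 0.4131.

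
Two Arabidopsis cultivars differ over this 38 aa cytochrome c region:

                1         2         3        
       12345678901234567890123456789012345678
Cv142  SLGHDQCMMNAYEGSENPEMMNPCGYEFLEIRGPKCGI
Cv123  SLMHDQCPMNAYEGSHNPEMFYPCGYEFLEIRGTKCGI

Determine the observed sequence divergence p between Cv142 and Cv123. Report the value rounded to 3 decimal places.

The sequences differ at positions 3 (G/M), 8 (M/P), 16 (E/H), 21 (M/F), 22 (N/Y), 34 (P/T).
There are 6 differences over 38 sites, so p = 6/38 = 0.158.

0.158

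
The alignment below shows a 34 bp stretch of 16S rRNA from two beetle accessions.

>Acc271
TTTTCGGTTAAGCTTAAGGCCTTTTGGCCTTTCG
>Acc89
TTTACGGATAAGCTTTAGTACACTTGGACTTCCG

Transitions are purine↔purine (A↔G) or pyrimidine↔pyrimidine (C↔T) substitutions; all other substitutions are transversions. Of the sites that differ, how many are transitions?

2

Mismatches occur at site 4 (T/A, transversion), site 8 (T/A, transversion), site 16 (A/T, transversion), site 19 (G/T, transversion), site 20 (C/A, transversion), site 22 (T/A, transversion), site 23 (T/C, transition), site 28 (C/A, transversion), site 32 (T/C, transition).
Of the 9 differences, 2 transitions and 7 transversions, so the answer is 2.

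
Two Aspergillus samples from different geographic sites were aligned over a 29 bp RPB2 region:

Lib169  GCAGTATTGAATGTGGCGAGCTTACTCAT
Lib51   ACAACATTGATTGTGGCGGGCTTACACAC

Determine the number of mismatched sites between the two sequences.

The sequences differ at positions 1 (G/A), 4 (G/A), 5 (T/C), 11 (A/T), 19 (A/G), 26 (T/A), 29 (T/C).
That gives 7 mismatches out of 29 aligned sites, so the Hamming distance is 7.

7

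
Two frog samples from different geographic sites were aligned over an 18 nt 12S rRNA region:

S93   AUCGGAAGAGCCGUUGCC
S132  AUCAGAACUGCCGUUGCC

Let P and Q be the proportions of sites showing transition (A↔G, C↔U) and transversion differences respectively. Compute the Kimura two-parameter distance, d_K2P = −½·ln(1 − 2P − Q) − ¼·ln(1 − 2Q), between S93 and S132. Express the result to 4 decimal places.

Differing sites — 4:G/A (Ti); 8:G/C (Tv); 9:A/U (Tv).
Of the 3 differences, 1 transition and 2 transversions over 18 sites: P = 1/18 = 0.055556, Q = 2/18 = 0.111111.
d = −0.5·ln(0.777777) − 0.25·ln(0.777778) = −0.5·(-0.251315) − 0.25·(-0.251314) = 0.1885.

0.1885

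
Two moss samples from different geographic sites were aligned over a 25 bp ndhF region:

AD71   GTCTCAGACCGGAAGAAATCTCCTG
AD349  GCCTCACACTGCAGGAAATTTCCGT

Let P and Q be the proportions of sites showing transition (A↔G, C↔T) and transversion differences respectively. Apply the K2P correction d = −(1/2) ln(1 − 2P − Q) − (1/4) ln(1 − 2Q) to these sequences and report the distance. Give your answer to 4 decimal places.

The sequences differ at positions 2 (T/C, transition), 7 (G/C, transversion), 10 (C/T, transition), 12 (G/C, transversion), 14 (A/G, transition), 20 (C/T, transition), 24 (T/G, transversion), 25 (G/T, transversion).
Of the 8 differences, 4 transitions and 4 transversions over 25 sites: P = 4/25 = 0.160000, Q = 4/25 = 0.160000.
d = −0.5·ln(0.520000) − 0.25·ln(0.680000) = −0.5·(-0.653926) − 0.25·(-0.385662) = 0.4234.

0.4234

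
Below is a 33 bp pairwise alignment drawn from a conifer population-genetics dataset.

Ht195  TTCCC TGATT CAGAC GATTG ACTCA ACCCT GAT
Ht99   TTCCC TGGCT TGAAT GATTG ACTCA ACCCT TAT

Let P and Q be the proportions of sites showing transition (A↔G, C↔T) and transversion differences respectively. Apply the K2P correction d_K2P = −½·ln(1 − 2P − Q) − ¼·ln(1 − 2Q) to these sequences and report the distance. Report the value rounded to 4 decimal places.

Mismatches occur at site 8 (A→G, transition), site 9 (T→C, transition), site 11 (C→T, transition), site 12 (A→G, transition), site 13 (G→A, transition), site 15 (C→T, transition), site 31 (G→T, transversion).
Of the 7 differences, 6 transitions and 1 transversion over 33 sites: P = 6/33 = 0.181818, Q = 1/33 = 0.030303.
d = −0.5·ln(0.606061) − 0.25·ln(0.939394) = −0.5·(-0.500775) − 0.25·(-0.062520) = 0.2660.

0.2660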